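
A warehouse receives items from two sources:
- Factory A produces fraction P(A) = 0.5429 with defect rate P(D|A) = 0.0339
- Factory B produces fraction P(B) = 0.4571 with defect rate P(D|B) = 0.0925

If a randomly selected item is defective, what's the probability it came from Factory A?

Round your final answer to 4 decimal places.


Let A = from Factory A, D = defective

Given:
- P(A) = 0.5429, P(B) = 0.4571
- P(D|A) = 0.0339, P(D|B) = 0.0925

Step 1: Find P(D)
P(D) = P(D|A)P(A) + P(D|B)P(B)
     = 0.0339 × 0.5429 + 0.0925 × 0.4571
     = 0.01840431 + 0.04228175
     = 0.06068606

Step 2: Apply Bayes' theorem
P(A|D) = P(D|A)P(A) / P(D)
       = 0.01840431 / 0.06068606
       = 0.3033


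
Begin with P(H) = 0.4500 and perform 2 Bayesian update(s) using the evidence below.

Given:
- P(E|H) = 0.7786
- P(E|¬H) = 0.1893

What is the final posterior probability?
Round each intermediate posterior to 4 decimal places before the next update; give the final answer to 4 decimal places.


Sequential Bayesian updating:

Initial prior: P(H) = 0.4500

Update 1:
  P(E) = 0.7786 × 0.4500 + 0.1893 × 0.5500 = 0.35037000 + 0.10411500 = 0.45448500
  P(H|E) = 0.35037000 / 0.45448500 = 0.7709

Update 2:
  P(E) = 0.7786 × 0.7709 + 0.1893 × 0.2291 = 0.60022274 + 0.04336863 = 0.64359137
  P(H|E) = 0.60022274 / 0.64359137 = 0.9326

Final posterior: 0.9326


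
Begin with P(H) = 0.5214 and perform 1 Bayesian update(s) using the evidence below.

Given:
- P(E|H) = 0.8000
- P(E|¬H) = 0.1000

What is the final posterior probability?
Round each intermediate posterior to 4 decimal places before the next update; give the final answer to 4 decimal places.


Sequential Bayesian updating:

Initial prior: P(H) = 0.5214

Update 1:
  P(E) = 0.8000 × 0.5214 + 0.1000 × 0.4786 = 0.41712000 + 0.04786000 = 0.46498000
  P(H|E) = 0.41712000 / 0.46498000 = 0.8971

Final posterior: 0.8971


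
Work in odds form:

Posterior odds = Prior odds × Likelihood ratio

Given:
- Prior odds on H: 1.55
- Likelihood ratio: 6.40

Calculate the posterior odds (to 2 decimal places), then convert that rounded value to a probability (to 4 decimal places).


Step 1: Calculate posterior odds
Posterior odds = Prior odds × LR
               = 1.55 × 6.40
               = 9.92

Step 2: Convert to probability
P(H|E) = Posterior odds / (1 + Posterior odds)
       = 9.92 / (1 + 9.92)
       = 9.92 / 10.92
       = 0.9084

The evidence increased P(H) from 0.6078 to 0.9084.


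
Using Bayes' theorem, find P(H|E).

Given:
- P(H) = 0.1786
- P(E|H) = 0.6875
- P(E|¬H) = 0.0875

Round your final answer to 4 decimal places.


Bayes' theorem: P(H|E) = P(E|H) × P(H) / P(E)

Step 1: Calculate P(E) using law of total probability
P(E) = P(E|H)P(H) + P(E|¬H)P(¬H)
     = 0.6875 × 0.1786 + 0.0875 × 0.8214
     = 0.12278750 + 0.07187250
     = 0.19466000

Step 2: Apply Bayes' theorem
P(H|E) = P(E|H) × P(H) / P(E)
       = 0.12278750 / 0.19466000
       = 0.6308


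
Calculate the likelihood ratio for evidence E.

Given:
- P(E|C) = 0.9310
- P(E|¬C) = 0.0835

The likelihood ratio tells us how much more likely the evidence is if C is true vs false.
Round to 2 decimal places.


Likelihood Ratio (LR) = P(E|C) / P(E|¬C)

LR = 0.9310 / 0.0835
   = 11.15

The evidence is 11.15 times more likely if C is true than if C is false.
LR > 1, so observing E raises the odds in favor of C.


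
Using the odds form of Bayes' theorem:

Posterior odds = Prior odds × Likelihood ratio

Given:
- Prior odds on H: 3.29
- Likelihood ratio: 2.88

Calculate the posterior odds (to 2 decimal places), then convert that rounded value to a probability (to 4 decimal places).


Step 1: Calculate posterior odds
Posterior odds = Prior odds × LR
               = 3.29 × 2.88
               = 9.48

Step 2: Convert to probability
P(H|E) = Posterior odds / (1 + Posterior odds)
       = 9.48 / (1 + 9.48)
       = 9.48 / 10.48
       = 0.9046

The evidence increased P(H) from 0.7669 to 0.9046.


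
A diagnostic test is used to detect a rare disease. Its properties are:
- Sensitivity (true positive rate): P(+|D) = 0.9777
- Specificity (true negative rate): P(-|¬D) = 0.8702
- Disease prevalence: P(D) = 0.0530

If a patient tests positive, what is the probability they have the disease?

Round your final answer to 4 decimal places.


Let D = has disease, + = positive test

Given:
- P(D) = 0.0530 (prevalence)
- P(+|D) = 0.9777 (sensitivity)
- P(-|¬D) = 0.8702 (specificity)
- P(+|¬D) = 0.1298 (false positive rate = 1 - specificity)

Step 1: Find P(+)
P(+) = P(+|D)P(D) + P(+|¬D)P(¬D)
     = 0.9777 × 0.0530 + 0.1298 × 0.9470
     = 0.05181810 + 0.12292060
     = 0.17473870

Step 2: Apply Bayes' theorem for P(D|+)
P(D|+) = P(+|D)P(D) / P(+)
       = 0.05181810 / 0.17473870
       = 0.2965


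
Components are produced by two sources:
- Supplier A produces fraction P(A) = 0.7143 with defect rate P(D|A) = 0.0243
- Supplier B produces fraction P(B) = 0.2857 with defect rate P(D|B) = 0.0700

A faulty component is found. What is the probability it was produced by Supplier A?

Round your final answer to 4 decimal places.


Let A = from Supplier A, D = faulty

Given:
- P(A) = 0.7143, P(B) = 0.2857
- P(D|A) = 0.0243, P(D|B) = 0.0700

Step 1: Find P(D)
P(D) = P(D|A)P(A) + P(D|B)P(B)
     = 0.0243 × 0.7143 + 0.0700 × 0.2857
     = 0.01735749 + 0.01999900
     = 0.03735649

Step 2: Apply Bayes' theorem
P(A|D) = P(D|A)P(A) / P(D)
       = 0.01735749 / 0.03735649
       = 0.4646


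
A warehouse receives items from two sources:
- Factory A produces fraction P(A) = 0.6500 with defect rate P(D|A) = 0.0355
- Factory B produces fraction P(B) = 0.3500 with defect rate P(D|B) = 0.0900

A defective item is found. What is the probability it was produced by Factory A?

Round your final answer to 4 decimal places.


Let A = from Factory A, D = defective

Given:
- P(A) = 0.6500, P(B) = 0.3500
- P(D|A) = 0.0355, P(D|B) = 0.0900

Step 1: Find P(D)
P(D) = P(D|A)P(A) + P(D|B)P(B)
     = 0.0355 × 0.6500 + 0.0900 × 0.3500
     = 0.02307500 + 0.03150000
     = 0.05457500

Step 2: Apply Bayes' theorem
P(A|D) = P(D|A)P(A) / P(D)
       = 0.02307500 / 0.05457500
       = 0.4228


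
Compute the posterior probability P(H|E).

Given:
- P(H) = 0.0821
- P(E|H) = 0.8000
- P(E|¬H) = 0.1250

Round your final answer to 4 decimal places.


Bayes' theorem: P(H|E) = P(E|H) × P(H) / P(E)

Step 1: Calculate P(E) using law of total probability
P(E) = P(E|H)P(H) + P(E|¬H)P(¬H)
     = 0.8000 × 0.0821 + 0.1250 × 0.9179
     = 0.06568000 + 0.11473750
     = 0.18041750

Step 2: Apply Bayes' theorem
P(H|E) = P(E|H) × P(H) / P(E)
       = 0.06568000 / 0.18041750
       = 0.3640


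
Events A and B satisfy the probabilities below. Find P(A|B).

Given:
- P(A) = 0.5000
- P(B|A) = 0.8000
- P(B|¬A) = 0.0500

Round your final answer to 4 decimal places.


Bayes' theorem: P(A|B) = P(B|A) × P(A) / P(B)

Step 1: Calculate P(B) using law of total probability
P(B) = P(B|A)P(A) + P(B|¬A)P(¬A)
     = 0.8000 × 0.5000 + 0.0500 × 0.5000
     = 0.40000000 + 0.02500000
     = 0.42500000

Step 2: Apply Bayes' theorem
P(A|B) = P(B|A) × P(A) / P(B)
       = 0.40000000 / 0.42500000
       = 0.9412


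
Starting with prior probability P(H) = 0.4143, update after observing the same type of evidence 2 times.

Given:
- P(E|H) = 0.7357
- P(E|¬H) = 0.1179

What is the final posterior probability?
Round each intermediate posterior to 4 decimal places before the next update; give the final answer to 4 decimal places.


Sequential Bayesian updating:

Initial prior: P(H) = 0.4143

Update 1:
  P(E) = 0.7357 × 0.4143 + 0.1179 × 0.5857 = 0.30480051 + 0.06905403 = 0.37385454
  P(H|E) = 0.30480051 / 0.37385454 = 0.8153

Update 2:
  P(E) = 0.7357 × 0.8153 + 0.1179 × 0.1847 = 0.59981621 + 0.02177613 = 0.62159234
  P(H|E) = 0.59981621 / 0.62159234 = 0.9650

Final posterior: 0.9650


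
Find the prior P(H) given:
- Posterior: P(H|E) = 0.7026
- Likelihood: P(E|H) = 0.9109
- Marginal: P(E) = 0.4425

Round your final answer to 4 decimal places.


From Bayes' theorem: P(H|E) = P(E|H) × P(H) / P(E)

Rearranging for P(H):
P(H) = P(H|E) × P(E) / P(E|H)
     = 0.7026 × 0.4425 / 0.9109
     = 0.31090050 / 0.9109
     = 0.3413


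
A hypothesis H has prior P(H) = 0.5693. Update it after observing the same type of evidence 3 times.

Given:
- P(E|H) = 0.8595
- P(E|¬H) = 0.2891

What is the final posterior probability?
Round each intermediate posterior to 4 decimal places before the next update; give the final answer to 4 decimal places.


Sequential Bayesian updating:

Initial prior: P(H) = 0.5693

Update 1:
  P(E) = 0.8595 × 0.5693 + 0.2891 × 0.4307 = 0.48931335 + 0.12451537 = 0.61382872
  P(H|E) = 0.48931335 / 0.61382872 = 0.7971

Update 2:
  P(E) = 0.8595 × 0.7971 + 0.2891 × 0.2029 = 0.68510745 + 0.05865839 = 0.74376584
  P(H|E) = 0.68510745 / 0.74376584 = 0.9211

Update 3:
  P(E) = 0.8595 × 0.9211 + 0.2891 × 0.0789 = 0.79168545 + 0.02280999 = 0.81449544
  P(H|E) = 0.79168545 / 0.81449544 = 0.9720

Final posterior: 0.9720


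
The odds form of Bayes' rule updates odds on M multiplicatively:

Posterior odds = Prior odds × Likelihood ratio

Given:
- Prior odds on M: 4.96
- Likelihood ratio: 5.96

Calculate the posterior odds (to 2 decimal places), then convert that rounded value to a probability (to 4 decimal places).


Step 1: Calculate posterior odds
Posterior odds = Prior odds × LR
               = 4.96 × 5.96
               = 29.56

Step 2: Convert to probability
P(M|E) = Posterior odds / (1 + Posterior odds)
       = 29.56 / (1 + 29.56)
       = 29.56 / 30.56
       = 0.9673

The evidence increased P(M) from 0.8322 to 0.9673.


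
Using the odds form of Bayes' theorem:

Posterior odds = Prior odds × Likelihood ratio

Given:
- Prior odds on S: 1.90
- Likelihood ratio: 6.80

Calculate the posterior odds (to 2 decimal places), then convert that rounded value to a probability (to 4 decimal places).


Step 1: Calculate posterior odds
Posterior odds = Prior odds × LR
               = 1.90 × 6.80
               = 12.92

Step 2: Convert to probability
P(S|E) = Posterior odds / (1 + Posterior odds)
       = 12.92 / (1 + 12.92)
       = 12.92 / 13.92
       = 0.9282

The evidence increased P(S) from 0.6552 to 0.9282.


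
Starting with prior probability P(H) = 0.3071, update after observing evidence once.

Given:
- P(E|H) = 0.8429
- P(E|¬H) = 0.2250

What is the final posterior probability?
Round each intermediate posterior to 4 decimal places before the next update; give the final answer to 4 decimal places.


Sequential Bayesian updating:

Initial prior: P(H) = 0.3071

Update 1:
  P(E) = 0.8429 × 0.3071 + 0.2250 × 0.6929 = 0.25885459 + 0.15590250 = 0.41475709
  P(H|E) = 0.25885459 / 0.41475709 = 0.6241

Final posterior: 0.6241


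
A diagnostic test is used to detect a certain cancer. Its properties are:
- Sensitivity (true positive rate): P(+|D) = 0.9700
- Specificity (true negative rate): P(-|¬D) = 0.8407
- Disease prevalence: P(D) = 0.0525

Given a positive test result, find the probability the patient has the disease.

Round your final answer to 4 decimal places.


Let D = has disease, + = positive test

Given:
- P(D) = 0.0525 (prevalence)
- P(+|D) = 0.9700 (sensitivity)
- P(-|¬D) = 0.8407 (specificity)
- P(+|¬D) = 0.1593 (false positive rate = 1 - specificity)

Step 1: Find P(+)
P(+) = P(+|D)P(D) + P(+|¬D)P(¬D)
     = 0.9700 × 0.0525 + 0.1593 × 0.9475
     = 0.05092500 + 0.15093675
     = 0.20186175

Step 2: Apply Bayes' theorem for P(D|+)
P(D|+) = P(+|D)P(D) / P(+)
       = 0.05092500 / 0.20186175
       = 0.2523


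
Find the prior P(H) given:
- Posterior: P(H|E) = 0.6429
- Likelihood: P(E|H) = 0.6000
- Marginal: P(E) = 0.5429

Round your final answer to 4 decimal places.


From Bayes' theorem: P(H|E) = P(E|H) × P(H) / P(E)

Rearranging for P(H):
P(H) = P(H|E) × P(E) / P(E|H)
     = 0.6429 × 0.5429 / 0.6000
     = 0.34903041 / 0.6000
     = 0.5817


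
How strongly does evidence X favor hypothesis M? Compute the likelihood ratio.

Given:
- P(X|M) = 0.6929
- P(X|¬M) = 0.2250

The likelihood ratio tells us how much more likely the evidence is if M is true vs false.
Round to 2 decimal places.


Likelihood Ratio (LR) = P(X|M) / P(X|¬M)

LR = 0.6929 / 0.2250
   = 3.08

The evidence is 3.08 times more likely if M is true than if M is false.
LR > 1, so observing X raises the odds in favor of M.


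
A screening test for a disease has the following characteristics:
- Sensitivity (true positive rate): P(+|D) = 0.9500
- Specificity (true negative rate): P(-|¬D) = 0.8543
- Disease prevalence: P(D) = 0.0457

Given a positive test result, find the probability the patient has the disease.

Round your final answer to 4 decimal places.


Let D = has disease, + = positive test

Given:
- P(D) = 0.0457 (prevalence)
- P(+|D) = 0.9500 (sensitivity)
- P(-|¬D) = 0.8543 (specificity)
- P(+|¬D) = 0.1457 (false positive rate = 1 - specificity)

Step 1: Find P(+)
P(+) = P(+|D)P(D) + P(+|¬D)P(¬D)
     = 0.9500 × 0.0457 + 0.1457 × 0.9543
     = 0.04341500 + 0.13904151
     = 0.18245651

Step 2: Apply Bayes' theorem for P(D|+)
P(D|+) = P(+|D)P(D) / P(+)
       = 0.04341500 / 0.18245651
       = 0.2379


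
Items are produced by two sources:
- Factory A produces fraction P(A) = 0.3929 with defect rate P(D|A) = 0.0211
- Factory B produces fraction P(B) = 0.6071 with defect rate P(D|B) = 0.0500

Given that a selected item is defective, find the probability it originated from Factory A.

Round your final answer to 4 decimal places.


Let A = from Factory A, D = defective

Given:
- P(A) = 0.3929, P(B) = 0.6071
- P(D|A) = 0.0211, P(D|B) = 0.0500

Step 1: Find P(D)
P(D) = P(D|A)P(A) + P(D|B)P(B)
     = 0.0211 × 0.3929 + 0.0500 × 0.6071
     = 0.00829019 + 0.03035500
     = 0.03864519

Step 2: Apply Bayes' theorem
P(A|D) = P(D|A)P(A) / P(D)
       = 0.00829019 / 0.03864519
       = 0.2145


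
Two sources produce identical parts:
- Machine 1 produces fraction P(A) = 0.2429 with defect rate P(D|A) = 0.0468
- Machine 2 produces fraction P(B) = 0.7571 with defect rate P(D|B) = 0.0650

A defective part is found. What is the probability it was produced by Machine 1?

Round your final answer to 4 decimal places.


Let A = from Machine 1, D = defective

Given:
- P(A) = 0.2429, P(B) = 0.7571
- P(D|A) = 0.0468, P(D|B) = 0.0650

Step 1: Find P(D)
P(D) = P(D|A)P(A) + P(D|B)P(B)
     = 0.0468 × 0.2429 + 0.0650 × 0.7571
     = 0.01136772 + 0.04921150
     = 0.06057922

Step 2: Apply Bayes' theorem
P(A|D) = P(D|A)P(A) / P(D)
       = 0.01136772 / 0.06057922
       = 0.1877


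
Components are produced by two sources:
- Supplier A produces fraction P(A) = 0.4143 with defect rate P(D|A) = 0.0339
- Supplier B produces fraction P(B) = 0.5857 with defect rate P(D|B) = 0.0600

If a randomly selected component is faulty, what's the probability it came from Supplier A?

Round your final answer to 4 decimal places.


Let A = from Supplier A, D = faulty

Given:
- P(A) = 0.4143, P(B) = 0.5857
- P(D|A) = 0.0339, P(D|B) = 0.0600

Step 1: Find P(D)
P(D) = P(D|A)P(A) + P(D|B)P(B)
     = 0.0339 × 0.4143 + 0.0600 × 0.5857
     = 0.01404477 + 0.03514200
     = 0.04918677

Step 2: Apply Bayes' theorem
P(A|D) = P(D|A)P(A) / P(D)
       = 0.01404477 / 0.04918677
       = 0.2855


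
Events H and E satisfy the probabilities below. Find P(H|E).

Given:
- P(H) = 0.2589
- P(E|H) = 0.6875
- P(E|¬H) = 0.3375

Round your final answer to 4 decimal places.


Bayes' theorem: P(H|E) = P(E|H) × P(H) / P(E)

Step 1: Calculate P(E) using law of total probability
P(E) = P(E|H)P(H) + P(E|¬H)P(¬H)
     = 0.6875 × 0.2589 + 0.3375 × 0.7411
     = 0.17799375 + 0.25012125
     = 0.42811500

Step 2: Apply Bayes' theorem
P(H|E) = P(E|H) × P(H) / P(E)
       = 0.17799375 / 0.42811500
       = 0.4158


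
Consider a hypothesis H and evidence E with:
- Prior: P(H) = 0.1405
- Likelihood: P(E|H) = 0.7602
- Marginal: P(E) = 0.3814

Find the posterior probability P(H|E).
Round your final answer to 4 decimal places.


Using Bayes' theorem:

P(H|E) = P(E|H) × P(H) / P(E)
       = 0.7602 × 0.1405 / 0.3814
       = 0.10680810 / 0.3814
       = 0.2800

The evidence strengthens our belief in H.
Prior: 0.1405 → Posterior: 0.2800


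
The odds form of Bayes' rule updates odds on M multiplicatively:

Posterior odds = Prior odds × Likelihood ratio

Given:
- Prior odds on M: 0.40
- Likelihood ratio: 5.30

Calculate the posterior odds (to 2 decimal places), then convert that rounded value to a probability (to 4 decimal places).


Step 1: Calculate posterior odds
Posterior odds = Prior odds × LR
               = 0.40 × 5.30
               = 2.12

Step 2: Convert to probability
P(M|E) = Posterior odds / (1 + Posterior odds)
       = 2.12 / (1 + 2.12)
       = 2.12 / 3.12
       = 0.6795

The evidence increased P(M) from 0.2857 to 0.6795.


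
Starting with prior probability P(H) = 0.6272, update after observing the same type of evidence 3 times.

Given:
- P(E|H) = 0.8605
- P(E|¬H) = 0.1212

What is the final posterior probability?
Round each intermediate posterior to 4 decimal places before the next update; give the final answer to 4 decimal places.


Sequential Bayesian updating:

Initial prior: P(H) = 0.6272

Update 1:
  P(E) = 0.8605 × 0.6272 + 0.1212 × 0.3728 = 0.53970560 + 0.04518336 = 0.58488896
  P(H|E) = 0.53970560 / 0.58488896 = 0.9227

Update 2:
  P(E) = 0.8605 × 0.9227 + 0.1212 × 0.0773 = 0.79398335 + 0.00936876 = 0.80335211
  P(H|E) = 0.79398335 / 0.80335211 = 0.9883

Update 3:
  P(E) = 0.8605 × 0.9883 + 0.1212 × 0.0117 = 0.85043215 + 0.00141804 = 0.85185019
  P(H|E) = 0.85043215 / 0.85185019 = 0.9983

Final posterior: 0.9983


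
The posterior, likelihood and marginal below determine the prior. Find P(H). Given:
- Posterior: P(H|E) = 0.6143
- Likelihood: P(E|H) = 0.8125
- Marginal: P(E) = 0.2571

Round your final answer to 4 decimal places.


From Bayes' theorem: P(H|E) = P(E|H) × P(H) / P(E)

Rearranging for P(H):
P(H) = P(H|E) × P(E) / P(E|H)
     = 0.6143 × 0.2571 / 0.8125
     = 0.15793653 / 0.8125
     = 0.1944


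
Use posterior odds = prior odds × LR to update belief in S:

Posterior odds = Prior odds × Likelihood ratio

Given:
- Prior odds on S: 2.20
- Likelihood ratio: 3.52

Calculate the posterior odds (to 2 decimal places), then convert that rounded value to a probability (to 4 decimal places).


Step 1: Calculate posterior odds
Posterior odds = Prior odds × LR
               = 2.20 × 3.52
               = 7.74

Step 2: Convert to probability
P(S|E) = Posterior odds / (1 + Posterior odds)
       = 7.74 / (1 + 7.74)
       = 7.74 / 8.74
       = 0.8856

The evidence increased P(S) from 0.6875 to 0.8856.


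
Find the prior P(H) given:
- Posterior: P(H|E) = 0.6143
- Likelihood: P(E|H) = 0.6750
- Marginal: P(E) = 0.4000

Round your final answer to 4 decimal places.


From Bayes' theorem: P(H|E) = P(E|H) × P(H) / P(E)

Rearranging for P(H):
P(H) = P(H|E) × P(E) / P(E|H)
     = 0.6143 × 0.4000 / 0.6750
     = 0.24572000 / 0.6750
     = 0.3640


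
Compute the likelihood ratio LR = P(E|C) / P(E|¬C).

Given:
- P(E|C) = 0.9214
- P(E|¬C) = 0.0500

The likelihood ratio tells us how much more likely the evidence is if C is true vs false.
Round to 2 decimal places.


Likelihood Ratio (LR) = P(E|C) / P(E|¬C)

LR = 0.9214 / 0.0500
   = 18.43

The evidence is 18.43 times more likely if C is true than if C is false.
Because LR exceeds 1, E is evidence for C.


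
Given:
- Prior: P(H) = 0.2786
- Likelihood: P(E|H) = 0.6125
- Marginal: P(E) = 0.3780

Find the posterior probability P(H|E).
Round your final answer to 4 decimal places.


Using Bayes' theorem:

P(H|E) = P(E|H) × P(H) / P(E)
       = 0.6125 × 0.2786 / 0.3780
       = 0.17064250 / 0.3780
       = 0.4514

The evidence strengthens our belief in H.
Prior: 0.2786 → Posterior: 0.4514


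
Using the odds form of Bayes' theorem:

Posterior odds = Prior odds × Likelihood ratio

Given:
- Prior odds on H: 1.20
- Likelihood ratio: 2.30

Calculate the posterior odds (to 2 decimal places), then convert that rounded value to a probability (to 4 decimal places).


Step 1: Calculate posterior odds
Posterior odds = Prior odds × LR
               = 1.20 × 2.30
               = 2.76

Step 2: Convert to probability
P(H|E) = Posterior odds / (1 + Posterior odds)
       = 2.76 / (1 + 2.76)
       = 2.76 / 3.76
       = 0.7340

The evidence increased P(H) from 0.5455 to 0.7340.


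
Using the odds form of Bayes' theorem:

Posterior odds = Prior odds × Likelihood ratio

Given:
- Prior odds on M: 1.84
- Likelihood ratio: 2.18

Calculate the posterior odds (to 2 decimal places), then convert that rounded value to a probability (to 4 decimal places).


Step 1: Calculate posterior odds
Posterior odds = Prior odds × LR
               = 1.84 × 2.18
               = 4.01

Step 2: Convert to probability
P(M|E) = Posterior odds / (1 + Posterior odds)
       = 4.01 / (1 + 4.01)
       = 4.01 / 5.01
       = 0.8004

The evidence increased P(M) from 0.6479 to 0.8004.


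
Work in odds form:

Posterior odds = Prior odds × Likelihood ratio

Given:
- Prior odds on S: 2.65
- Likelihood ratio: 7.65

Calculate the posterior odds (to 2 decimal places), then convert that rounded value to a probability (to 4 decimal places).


Step 1: Calculate posterior odds
Posterior odds = Prior odds × LR
               = 2.65 × 7.65
               = 20.27

Step 2: Convert to probability
P(S|E) = Posterior odds / (1 + Posterior odds)
       = 20.27 / (1 + 20.27)
       = 20.27 / 21.27
       = 0.9530

The evidence increased P(S) from 0.7260 to 0.9530.


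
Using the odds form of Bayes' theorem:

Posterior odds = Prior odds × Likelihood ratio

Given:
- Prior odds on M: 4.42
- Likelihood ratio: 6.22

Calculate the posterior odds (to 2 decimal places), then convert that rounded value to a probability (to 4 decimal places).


Step 1: Calculate posterior odds
Posterior odds = Prior odds × LR
               = 4.42 × 6.22
               = 27.49

Step 2: Convert to probability
P(M|E) = Posterior odds / (1 + Posterior odds)
       = 27.49 / (1 + 27.49)
       = 27.49 / 28.49
       = 0.9649

The evidence increased P(M) from 0.8155 to 0.9649.


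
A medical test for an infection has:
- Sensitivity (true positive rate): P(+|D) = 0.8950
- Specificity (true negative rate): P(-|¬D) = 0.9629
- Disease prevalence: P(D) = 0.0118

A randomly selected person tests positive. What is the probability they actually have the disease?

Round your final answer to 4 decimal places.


Let D = has disease, + = positive test

Given:
- P(D) = 0.0118 (prevalence)
- P(+|D) = 0.8950 (sensitivity)
- P(-|¬D) = 0.9629 (specificity)
- P(+|¬D) = 0.0371 (false positive rate = 1 - specificity)

Step 1: Find P(+)
P(+) = P(+|D)P(D) + P(+|¬D)P(¬D)
     = 0.8950 × 0.0118 + 0.0371 × 0.9882
     = 0.01056100 + 0.03666222
     = 0.04722322

Step 2: Apply Bayes' theorem for P(D|+)
P(D|+) = P(+|D)P(D) / P(+)
       = 0.01056100 / 0.04722322
       = 0.2236


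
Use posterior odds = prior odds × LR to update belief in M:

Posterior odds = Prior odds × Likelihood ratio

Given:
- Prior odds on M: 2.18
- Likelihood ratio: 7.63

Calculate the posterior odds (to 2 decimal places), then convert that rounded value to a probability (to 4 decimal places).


Step 1: Calculate posterior odds
Posterior odds = Prior odds × LR
               = 2.18 × 7.63
               = 16.63

Step 2: Convert to probability
P(M|E) = Posterior odds / (1 + Posterior odds)
       = 16.63 / (1 + 16.63)
       = 16.63 / 17.63
       = 0.9433

The evidence increased P(M) from 0.6855 to 0.9433.


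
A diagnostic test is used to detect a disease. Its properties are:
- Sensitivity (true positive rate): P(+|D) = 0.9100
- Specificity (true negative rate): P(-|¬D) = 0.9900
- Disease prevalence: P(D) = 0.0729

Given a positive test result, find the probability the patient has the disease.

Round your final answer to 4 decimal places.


Let D = has disease, + = positive test

Given:
- P(D) = 0.0729 (prevalence)
- P(+|D) = 0.9100 (sensitivity)
- P(-|¬D) = 0.9900 (specificity)
- P(+|¬D) = 0.0100 (false positive rate = 1 - specificity)

Step 1: Find P(+)
P(+) = P(+|D)P(D) + P(+|¬D)P(¬D)
     = 0.9100 × 0.0729 + 0.0100 × 0.9271
     = 0.06633900 + 0.00927100
     = 0.07561000

Step 2: Apply Bayes' theorem for P(D|+)
P(D|+) = P(+|D)P(D) / P(+)
       = 0.06633900 / 0.07561000
       = 0.8774


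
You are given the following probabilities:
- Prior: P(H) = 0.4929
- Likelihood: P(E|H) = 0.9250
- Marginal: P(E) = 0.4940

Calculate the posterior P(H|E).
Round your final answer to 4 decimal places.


Using Bayes' theorem:

P(H|E) = P(E|H) × P(H) / P(E)
       = 0.9250 × 0.4929 / 0.4940
       = 0.45593250 / 0.4940
       = 0.9229

The evidence strengthens our belief in H.
Prior: 0.4929 → Posterior: 0.9229


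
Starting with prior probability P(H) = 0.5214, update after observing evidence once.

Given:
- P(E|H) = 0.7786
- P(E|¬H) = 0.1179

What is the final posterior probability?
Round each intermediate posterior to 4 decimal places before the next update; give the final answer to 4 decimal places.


Sequential Bayesian updating:

Initial prior: P(H) = 0.5214

Update 1:
  P(E) = 0.7786 × 0.5214 + 0.1179 × 0.4786 = 0.40596204 + 0.05642694 = 0.46238898
  P(H|E) = 0.40596204 / 0.46238898 = 0.8780

Final posterior: 0.8780


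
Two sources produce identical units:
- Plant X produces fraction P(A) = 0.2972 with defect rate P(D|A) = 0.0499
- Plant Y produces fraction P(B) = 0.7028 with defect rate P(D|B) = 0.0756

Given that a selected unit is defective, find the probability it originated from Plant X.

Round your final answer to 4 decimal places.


Let A = from Plant X, D = defective

Given:
- P(A) = 0.2972, P(B) = 0.7028
- P(D|A) = 0.0499, P(D|B) = 0.0756

Step 1: Find P(D)
P(D) = P(D|A)P(A) + P(D|B)P(B)
     = 0.0499 × 0.2972 + 0.0756 × 0.7028
     = 0.01483028 + 0.05313168
     = 0.06796196

Step 2: Apply Bayes' theorem
P(A|D) = P(D|A)P(A) / P(D)
       = 0.01483028 / 0.06796196
       = 0.2182


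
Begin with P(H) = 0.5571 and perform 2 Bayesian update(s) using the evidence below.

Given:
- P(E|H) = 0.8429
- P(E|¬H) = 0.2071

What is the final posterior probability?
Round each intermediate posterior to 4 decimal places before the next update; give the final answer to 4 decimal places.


Sequential Bayesian updating:

Initial prior: P(H) = 0.5571

Update 1:
  P(E) = 0.8429 × 0.5571 + 0.2071 × 0.4429 = 0.46957959 + 0.09172459 = 0.56130418
  P(H|E) = 0.46957959 / 0.56130418 = 0.8366

Update 2:
  P(E) = 0.8429 × 0.8366 + 0.2071 × 0.1634 = 0.70517014 + 0.03384014 = 0.73901028
  P(H|E) = 0.70517014 / 0.73901028 = 0.9542

Final posterior: 0.9542


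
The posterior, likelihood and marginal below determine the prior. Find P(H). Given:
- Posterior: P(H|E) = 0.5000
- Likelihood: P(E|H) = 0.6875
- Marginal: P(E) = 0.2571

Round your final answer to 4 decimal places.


From Bayes' theorem: P(H|E) = P(E|H) × P(H) / P(E)

Rearranging for P(H):
P(H) = P(H|E) × P(E) / P(E|H)
     = 0.5000 × 0.2571 / 0.6875
     = 0.12855000 / 0.6875
     = 0.1870


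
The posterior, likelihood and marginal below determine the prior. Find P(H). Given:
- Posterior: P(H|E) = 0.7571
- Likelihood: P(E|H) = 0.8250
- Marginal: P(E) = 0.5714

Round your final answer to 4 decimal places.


From Bayes' theorem: P(H|E) = P(E|H) × P(H) / P(E)

Rearranging for P(H):
P(H) = P(H|E) × P(E) / P(E|H)
     = 0.7571 × 0.5714 / 0.8250
     = 0.43260694 / 0.8250
     = 0.5244


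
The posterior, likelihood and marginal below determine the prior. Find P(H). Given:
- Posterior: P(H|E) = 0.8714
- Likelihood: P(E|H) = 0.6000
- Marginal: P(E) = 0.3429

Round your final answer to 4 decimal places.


From Bayes' theorem: P(H|E) = P(E|H) × P(H) / P(E)

Rearranging for P(H):
P(H) = P(H|E) × P(E) / P(E|H)
     = 0.8714 × 0.3429 / 0.6000
     = 0.29880306 / 0.6000
     = 0.4980


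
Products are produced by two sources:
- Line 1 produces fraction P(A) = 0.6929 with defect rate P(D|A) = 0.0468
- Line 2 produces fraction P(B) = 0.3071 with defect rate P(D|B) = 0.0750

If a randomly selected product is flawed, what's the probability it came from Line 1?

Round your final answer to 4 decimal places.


Let A = from Line 1, D = flawed

Given:
- P(A) = 0.6929, P(B) = 0.3071
- P(D|A) = 0.0468, P(D|B) = 0.0750

Step 1: Find P(D)
P(D) = P(D|A)P(A) + P(D|B)P(B)
     = 0.0468 × 0.6929 + 0.0750 × 0.3071
     = 0.03242772 + 0.02303250
     = 0.05546022

Step 2: Apply Bayes' theorem
P(A|D) = P(D|A)P(A) / P(D)
       = 0.03242772 / 0.05546022
       = 0.5847


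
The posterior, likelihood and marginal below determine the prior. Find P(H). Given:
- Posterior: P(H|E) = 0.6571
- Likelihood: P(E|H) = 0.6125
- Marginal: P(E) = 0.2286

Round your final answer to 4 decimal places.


From Bayes' theorem: P(H|E) = P(E|H) × P(H) / P(E)

Rearranging for P(H):
P(H) = P(H|E) × P(E) / P(E|H)
     = 0.6571 × 0.2286 / 0.6125
     = 0.15021306 / 0.6125
     = 0.2452


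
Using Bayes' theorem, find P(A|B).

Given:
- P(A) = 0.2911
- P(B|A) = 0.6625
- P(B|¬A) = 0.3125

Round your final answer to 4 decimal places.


Bayes' theorem: P(A|B) = P(B|A) × P(A) / P(B)

Step 1: Calculate P(B) using law of total probability
P(B) = P(B|A)P(A) + P(B|¬A)P(¬A)
     = 0.6625 × 0.2911 + 0.3125 × 0.7089
     = 0.19285375 + 0.22153125
     = 0.41438500

Step 2: Apply Bayes' theorem
P(A|B) = P(B|A) × P(A) / P(B)
       = 0.19285375 / 0.41438500
       = 0.4654


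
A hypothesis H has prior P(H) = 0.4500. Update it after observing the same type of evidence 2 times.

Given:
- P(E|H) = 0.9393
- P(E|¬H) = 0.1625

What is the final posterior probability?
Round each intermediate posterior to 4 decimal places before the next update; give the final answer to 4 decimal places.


Sequential Bayesian updating:

Initial prior: P(H) = 0.4500

Update 1:
  P(E) = 0.9393 × 0.4500 + 0.1625 × 0.5500 = 0.42268500 + 0.08937500 = 0.51206000
  P(H|E) = 0.42268500 / 0.51206000 = 0.8255

Update 2:
  P(E) = 0.9393 × 0.8255 + 0.1625 × 0.1745 = 0.77539215 + 0.02835625 = 0.80374840
  P(H|E) = 0.77539215 / 0.80374840 = 0.9647

Final posterior: 0.9647


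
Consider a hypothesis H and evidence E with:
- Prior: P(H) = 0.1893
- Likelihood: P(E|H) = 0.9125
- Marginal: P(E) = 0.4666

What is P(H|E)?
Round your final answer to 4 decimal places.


Using Bayes' theorem:

P(H|E) = P(E|H) × P(H) / P(E)
       = 0.9125 × 0.1893 / 0.4666
       = 0.17273625 / 0.4666
       = 0.3702

The evidence strengthens our belief in H.
Prior: 0.1893 → Posterior: 0.3702


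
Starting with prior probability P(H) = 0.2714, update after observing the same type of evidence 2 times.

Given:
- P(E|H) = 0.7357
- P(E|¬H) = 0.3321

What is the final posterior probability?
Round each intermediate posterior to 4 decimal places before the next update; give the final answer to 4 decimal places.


Sequential Bayesian updating:

Initial prior: P(H) = 0.2714

Update 1:
  P(E) = 0.7357 × 0.2714 + 0.3321 × 0.7286 = 0.19966898 + 0.24196806 = 0.44163704
  P(H|E) = 0.19966898 / 0.44163704 = 0.4521

Update 2:
  P(E) = 0.7357 × 0.4521 + 0.3321 × 0.5479 = 0.33260997 + 0.18195759 = 0.51456756
  P(H|E) = 0.33260997 / 0.51456756 = 0.6464

Final posterior: 0.6464


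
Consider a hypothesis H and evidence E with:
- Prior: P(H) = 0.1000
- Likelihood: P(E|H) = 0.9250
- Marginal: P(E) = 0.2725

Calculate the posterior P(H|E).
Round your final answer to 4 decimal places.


Using Bayes' theorem:

P(H|E) = P(E|H) × P(H) / P(E)
       = 0.9250 × 0.1000 / 0.2725
       = 0.09250000 / 0.2725
       = 0.3394

The evidence strengthens our belief in H.
Prior: 0.1000 → Posterior: 0.3394


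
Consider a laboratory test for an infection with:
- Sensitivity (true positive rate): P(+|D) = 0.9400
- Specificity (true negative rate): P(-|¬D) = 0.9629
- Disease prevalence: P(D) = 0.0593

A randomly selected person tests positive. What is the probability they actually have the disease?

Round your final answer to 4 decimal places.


Let D = has disease, + = positive test

Given:
- P(D) = 0.0593 (prevalence)
- P(+|D) = 0.9400 (sensitivity)
- P(-|¬D) = 0.9629 (specificity)
- P(+|¬D) = 0.0371 (false positive rate = 1 - specificity)

Step 1: Find P(+)
P(+) = P(+|D)P(D) + P(+|¬D)P(¬D)
     = 0.9400 × 0.0593 + 0.0371 × 0.9407
     = 0.05574200 + 0.03489997
     = 0.09064197

Step 2: Apply Bayes' theorem for P(D|+)
P(D|+) = P(+|D)P(D) / P(+)
       = 0.05574200 / 0.09064197
       = 0.6150


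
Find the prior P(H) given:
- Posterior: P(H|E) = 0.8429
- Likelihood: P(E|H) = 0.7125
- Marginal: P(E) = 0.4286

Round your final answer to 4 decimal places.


From Bayes' theorem: P(H|E) = P(E|H) × P(H) / P(E)

Rearranging for P(H):
P(H) = P(H|E) × P(E) / P(E|H)
     = 0.8429 × 0.4286 / 0.7125
     = 0.36126694 / 0.7125
     = 0.5070


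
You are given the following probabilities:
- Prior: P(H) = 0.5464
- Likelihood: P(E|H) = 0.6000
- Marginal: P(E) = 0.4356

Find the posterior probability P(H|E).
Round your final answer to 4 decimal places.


Using Bayes' theorem:

P(H|E) = P(E|H) × P(H) / P(E)
       = 0.6000 × 0.5464 / 0.4356
       = 0.32784000 / 0.4356
       = 0.7526

The evidence strengthens our belief in H.
Prior: 0.5464 → Posterior: 0.7526


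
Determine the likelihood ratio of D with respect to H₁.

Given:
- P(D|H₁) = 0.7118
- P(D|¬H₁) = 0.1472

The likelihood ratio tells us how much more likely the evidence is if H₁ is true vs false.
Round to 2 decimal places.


Likelihood Ratio (LR) = P(D|H₁) / P(D|¬H₁)

LR = 0.7118 / 0.1472
   = 4.84

The evidence is 4.84 times more likely if H₁ is true than if H₁ is false.
Because LR exceeds 1, D is evidence for H₁.


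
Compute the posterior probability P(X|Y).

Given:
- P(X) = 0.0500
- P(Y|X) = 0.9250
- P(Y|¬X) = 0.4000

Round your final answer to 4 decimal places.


Bayes' theorem: P(X|Y) = P(Y|X) × P(X) / P(Y)

Step 1: Calculate P(Y) using law of total probability
P(Y) = P(Y|X)P(X) + P(Y|¬X)P(¬X)
     = 0.9250 × 0.0500 + 0.4000 × 0.9500
     = 0.04625000 + 0.38000000
     = 0.42625000

Step 2: Apply Bayes' theorem
P(X|Y) = P(Y|X) × P(X) / P(Y)
       = 0.04625000 / 0.42625000
       = 0.1085


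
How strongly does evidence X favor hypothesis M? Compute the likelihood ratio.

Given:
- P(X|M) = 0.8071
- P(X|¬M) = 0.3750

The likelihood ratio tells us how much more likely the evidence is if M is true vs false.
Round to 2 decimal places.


Likelihood Ratio (LR) = P(X|M) / P(X|¬M)

LR = 0.8071 / 0.3750
   = 2.15

The evidence is 2.15 times more likely if M is true than if M is false.
LR > 1, so observing X raises the odds in favor of M.


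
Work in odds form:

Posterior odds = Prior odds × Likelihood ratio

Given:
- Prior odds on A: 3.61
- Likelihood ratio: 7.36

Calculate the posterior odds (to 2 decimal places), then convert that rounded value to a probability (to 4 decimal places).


Step 1: Calculate posterior odds
Posterior odds = Prior odds × LR
               = 3.61 × 7.36
               = 26.57

Step 2: Convert to probability
P(A|E) = Posterior odds / (1 + Posterior odds)
       = 26.57 / (1 + 26.57)
       = 26.57 / 27.57
       = 0.9637

The evidence increased P(A) from 0.7831 to 0.9637.


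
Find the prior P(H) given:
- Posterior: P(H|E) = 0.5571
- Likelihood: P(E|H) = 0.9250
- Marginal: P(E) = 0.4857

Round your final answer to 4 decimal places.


From Bayes' theorem: P(H|E) = P(E|H) × P(H) / P(E)

Rearranging for P(H):
P(H) = P(H|E) × P(E) / P(E|H)
     = 0.5571 × 0.4857 / 0.9250
     = 0.27058347 / 0.9250
     = 0.2925


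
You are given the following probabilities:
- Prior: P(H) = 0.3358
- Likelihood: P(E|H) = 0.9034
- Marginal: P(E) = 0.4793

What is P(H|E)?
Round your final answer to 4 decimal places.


Using Bayes' theorem:

P(H|E) = P(E|H) × P(H) / P(E)
       = 0.9034 × 0.3358 / 0.4793
       = 0.30336172 / 0.4793
       = 0.6329

The evidence strengthens our belief in H.
Prior: 0.3358 → Posterior: 0.6329


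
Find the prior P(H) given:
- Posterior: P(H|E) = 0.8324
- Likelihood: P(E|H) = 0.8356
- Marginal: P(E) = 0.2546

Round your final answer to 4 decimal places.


From Bayes' theorem: P(H|E) = P(E|H) × P(H) / P(E)

Rearranging for P(H):
P(H) = P(H|E) × P(E) / P(E|H)
     = 0.8324 × 0.2546 / 0.8356
     = 0.21192904 / 0.8356
     = 0.2536


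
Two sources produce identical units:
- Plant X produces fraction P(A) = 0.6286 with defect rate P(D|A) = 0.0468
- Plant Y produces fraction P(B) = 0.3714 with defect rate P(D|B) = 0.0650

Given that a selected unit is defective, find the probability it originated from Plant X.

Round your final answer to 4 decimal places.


Let A = from Plant X, D = defective

Given:
- P(A) = 0.6286, P(B) = 0.3714
- P(D|A) = 0.0468, P(D|B) = 0.0650

Step 1: Find P(D)
P(D) = P(D|A)P(A) + P(D|B)P(B)
     = 0.0468 × 0.6286 + 0.0650 × 0.3714
     = 0.02941848 + 0.02414100
     = 0.05355948

Step 2: Apply Bayes' theorem
P(A|D) = P(D|A)P(A) / P(D)
       = 0.02941848 / 0.05355948
       = 0.5493


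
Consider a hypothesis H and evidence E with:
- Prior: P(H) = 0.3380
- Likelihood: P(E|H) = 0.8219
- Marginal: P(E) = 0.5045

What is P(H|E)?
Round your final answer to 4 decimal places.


Using Bayes' theorem:

P(H|E) = P(E|H) × P(H) / P(E)
       = 0.8219 × 0.3380 / 0.5045
       = 0.27780220 / 0.5045
       = 0.5506

The evidence strengthens our belief in H.
Prior: 0.3380 → Posterior: 0.5506


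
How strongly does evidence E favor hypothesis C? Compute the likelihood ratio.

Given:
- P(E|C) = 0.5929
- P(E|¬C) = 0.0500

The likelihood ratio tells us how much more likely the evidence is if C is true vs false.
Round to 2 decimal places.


Likelihood Ratio (LR) = P(E|C) / P(E|¬C)

LR = 0.5929 / 0.0500
   = 11.86

The evidence is 11.86 times more likely if C is true than if C is false.
Since LR > 1, the evidence supports C over ¬C.


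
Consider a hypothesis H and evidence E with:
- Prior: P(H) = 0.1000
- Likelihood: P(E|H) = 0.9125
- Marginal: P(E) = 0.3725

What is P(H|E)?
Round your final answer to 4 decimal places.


Using Bayes' theorem:

P(H|E) = P(E|H) × P(H) / P(E)
       = 0.9125 × 0.1000 / 0.3725
       = 0.09125000 / 0.3725
       = 0.2450

The evidence strengthens our belief in H.
Prior: 0.1000 → Posterior: 0.2450


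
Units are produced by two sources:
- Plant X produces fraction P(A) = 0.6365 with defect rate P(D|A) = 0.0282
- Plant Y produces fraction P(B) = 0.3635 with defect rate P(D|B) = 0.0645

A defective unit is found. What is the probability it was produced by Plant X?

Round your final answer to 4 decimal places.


Let A = from Plant X, D = defective

Given:
- P(A) = 0.6365, P(B) = 0.3635
- P(D|A) = 0.0282, P(D|B) = 0.0645

Step 1: Find P(D)
P(D) = P(D|A)P(A) + P(D|B)P(B)
     = 0.0282 × 0.6365 + 0.0645 × 0.3635
     = 0.01794930 + 0.02344575
     = 0.04139505

Step 2: Apply Bayes' theorem
P(A|D) = P(D|A)P(A) / P(D)
       = 0.01794930 / 0.04139505
       = 0.4336


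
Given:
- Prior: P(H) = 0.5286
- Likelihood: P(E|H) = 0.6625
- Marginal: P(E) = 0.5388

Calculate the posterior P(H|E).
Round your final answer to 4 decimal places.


Using Bayes' theorem:

P(H|E) = P(E|H) × P(H) / P(E)
       = 0.6625 × 0.5286 / 0.5388
       = 0.35019750 / 0.5388
       = 0.6500

The evidence strengthens our belief in H.
Prior: 0.5286 → Posterior: 0.6500


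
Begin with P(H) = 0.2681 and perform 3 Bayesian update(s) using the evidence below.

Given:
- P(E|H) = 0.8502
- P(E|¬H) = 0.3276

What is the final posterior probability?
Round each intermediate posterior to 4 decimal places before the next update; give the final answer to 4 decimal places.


Sequential Bayesian updating:

Initial prior: P(H) = 0.2681

Update 1:
  P(E) = 0.8502 × 0.2681 + 0.3276 × 0.7319 = 0.22793862 + 0.23977044 = 0.46770906
  P(H|E) = 0.22793862 / 0.46770906 = 0.4874

Update 2:
  P(E) = 0.8502 × 0.4874 + 0.3276 × 0.5126 = 0.41438748 + 0.16792776 = 0.58231524
  P(H|E) = 0.41438748 / 0.58231524 = 0.7116

Update 3:
  P(E) = 0.8502 × 0.7116 + 0.3276 × 0.2884 = 0.60500232 + 0.09447984 = 0.69948216
  P(H|E) = 0.60500232 / 0.69948216 = 0.8649

Final posterior: 0.8649
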